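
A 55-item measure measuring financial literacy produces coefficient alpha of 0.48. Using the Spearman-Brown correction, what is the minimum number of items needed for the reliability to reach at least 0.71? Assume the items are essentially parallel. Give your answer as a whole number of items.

Invert Spearman-Brown to solve for n:
n = r_target (1 − r_old) / [ r_old (1 − r_target) ]
n = 0.71(1 − 0.48) / [0.48(1 − 0.71)]
  = 0.3692 / 0.1392 = 2.6523
So the test needs 2.6523 × 55 ≈ 145.88 items; rounding up, 146.

146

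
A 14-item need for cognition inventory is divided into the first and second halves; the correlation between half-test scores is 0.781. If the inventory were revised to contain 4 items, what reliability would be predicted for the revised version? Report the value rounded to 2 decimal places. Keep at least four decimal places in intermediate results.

First correct the split-half correlation to full-test reliability: r_full = 2 × 0.781 / (1 + 0.781) ≈ 0.8770
Length factor from 14 to 4 items: n = 4/14 = 0.2857
r_new = n·r_full / (1 + (n − 1)·r_full) = 0.2506 / 0.3736 ≈ 0.6708

0.67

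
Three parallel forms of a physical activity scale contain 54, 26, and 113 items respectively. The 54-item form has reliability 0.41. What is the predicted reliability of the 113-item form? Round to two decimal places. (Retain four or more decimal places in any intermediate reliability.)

0.59

Only the ratio of lengths matters: n = 113/54 = 2.0926
r_{113} = n·r / (1 + (n − 1)·r) = 0.8580 / 1.4480 ≈ 0.5925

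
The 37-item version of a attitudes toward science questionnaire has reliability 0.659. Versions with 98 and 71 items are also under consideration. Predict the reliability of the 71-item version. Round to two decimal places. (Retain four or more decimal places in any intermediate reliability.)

The 98-item form is not needed; work directly from the 37-item form with n = 71/37 = 1.9189.
r_{71} = n·r / (1 + (n − 1)·r) = 1.2646 / 1.6056 ≈ 0.7876

0.79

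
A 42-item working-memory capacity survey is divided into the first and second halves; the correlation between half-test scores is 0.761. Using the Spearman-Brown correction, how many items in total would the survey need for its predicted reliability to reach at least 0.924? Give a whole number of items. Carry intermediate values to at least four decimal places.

r_full = 2(0.761)/(1 + 0.761) = 0.8643
Solve Spearman-Brown for n: n = 0.924(1 − 0.8643) / [0.8643(1 − 0.924)] = 1.9089
Required items = 1.9089 × 42 = 80.17, so 81 items.

81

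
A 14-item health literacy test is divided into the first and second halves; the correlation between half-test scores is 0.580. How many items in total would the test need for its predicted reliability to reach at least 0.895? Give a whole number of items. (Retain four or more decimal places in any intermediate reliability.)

Corrected full-test reliability: r_full = 2 × 0.580 / (1 + 0.580) ≈ 0.7342
Solve Spearman-Brown for n: n = 0.895(1 − 0.7342) / [0.7342(1 − 0.895)] = 3.0858
Items = 3.0858 × 14 ≈ 43.20 → 44

44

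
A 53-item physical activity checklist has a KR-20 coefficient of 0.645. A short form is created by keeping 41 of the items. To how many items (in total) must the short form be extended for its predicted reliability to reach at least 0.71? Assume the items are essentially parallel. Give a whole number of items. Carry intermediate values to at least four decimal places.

72

Short-form reliability: n = 41/53 = 0.7736; r_41 = n·r/(1+(n−1)r) ≈ 0.5843
Then solve for n' with r_old = 0.5843, r_target = 0.71: n' = 0.71(1 − 0.5843)/[0.5843(1 − 0.71)] = 1.7418
Total items = 1.7418 × 41 = 71.41, rounded up to 72.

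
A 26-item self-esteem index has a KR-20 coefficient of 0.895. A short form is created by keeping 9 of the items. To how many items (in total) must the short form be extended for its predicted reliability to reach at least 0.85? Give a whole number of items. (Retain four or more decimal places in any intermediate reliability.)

18

First, r for the 9-item form: n = 9/26 = 0.3462, so r_9 = 0.3462·0.895/(1 + (0.3462 − 1)·0.895) = 0.7469
Then solve for n' with r_old = 0.7469, r_target = 0.85: n' = 0.85(1 − 0.7469)/[0.7469(1 − 0.85)] = 1.9202
Total items = 1.9202 × 9 = 17.28, rounded up to 18.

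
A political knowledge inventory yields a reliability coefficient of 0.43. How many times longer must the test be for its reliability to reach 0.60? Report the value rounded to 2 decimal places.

1.99

Rearranging the Spearman-Brown formula for n,
n = r*(1 − r) / [ r (1 − r*) ]
n = [0.60 × 0.57] / [0.43 × 0.40]
n = 0.3420 / 0.1720 ≈ 1.9884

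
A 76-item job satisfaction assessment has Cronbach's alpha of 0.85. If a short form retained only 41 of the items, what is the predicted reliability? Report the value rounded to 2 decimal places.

0.75

n = 41/76 = 0.5395
Spearman-Brown: r_new = n·r / (1 + (n − 1)·r)
r_new = (0.5395 × 0.85) / (1 + (0.5395 − 1) × 0.85)
     = 0.4586 / 0.6086 = 0.7535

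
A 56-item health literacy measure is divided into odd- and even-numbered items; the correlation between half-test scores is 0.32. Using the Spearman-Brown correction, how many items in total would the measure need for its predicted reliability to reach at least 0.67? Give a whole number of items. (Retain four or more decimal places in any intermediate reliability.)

121

Corrected full-test reliability: r_full = 2 × 0.32 / (1 + 0.32) ≈ 0.4848
n = r_tgt(1 − r_full) / [r_full(1 − r_tgt)] = 0.67 × 0.5152 / (0.4848 × 0.33) ≈ 2.1576
Required items = 2.1576 × 56 = 120.83, so 121 items.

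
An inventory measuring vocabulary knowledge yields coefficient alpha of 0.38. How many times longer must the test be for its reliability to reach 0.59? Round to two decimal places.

2.35

n = 0.59(1 − 0.38) / [0.38(1 − 0.59)]
  = 0.3658 / 0.1558 = 2.3479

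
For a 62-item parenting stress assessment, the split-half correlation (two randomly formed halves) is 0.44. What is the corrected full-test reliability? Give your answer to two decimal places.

Each half is half the length of the full test, so the full test is n = 2 times a half.
r_full = 2r_hh / (1 + r_hh) = 2 × 0.44 / (1 + 0.44)
r_full = 0.8800 / 1.4400 ≈ 0.6111

0.61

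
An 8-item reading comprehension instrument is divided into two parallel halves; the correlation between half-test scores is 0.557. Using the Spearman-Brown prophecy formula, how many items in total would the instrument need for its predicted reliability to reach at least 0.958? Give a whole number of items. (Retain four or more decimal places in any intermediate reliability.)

73

Corrected full-test reliability: r_full = 2 × 0.557 / (1 + 0.557) ≈ 0.7155
n = r_tgt(1 − r_full) / [r_full(1 − r_tgt)] = 0.958 × 0.2845 / (0.7155 × 0.042) ≈ 9.0696
Required items = 9.0696 × 8 = 72.56, so 73 items.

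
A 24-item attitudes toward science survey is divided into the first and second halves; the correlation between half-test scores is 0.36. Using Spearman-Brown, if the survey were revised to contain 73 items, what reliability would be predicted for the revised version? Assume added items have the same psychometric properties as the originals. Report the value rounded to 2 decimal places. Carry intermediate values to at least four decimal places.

First correct the split-half correlation to full-test reliability: r_full = 2 × 0.36 / (1 + 0.36) ≈ 0.5294
Then adjust to 73 items: n = 73/24 = 3.0417
r_new = n·r_full / (1 + (n − 1)·r_full) = 1.6103 / 2.0809 ≈ 0.7738

0.77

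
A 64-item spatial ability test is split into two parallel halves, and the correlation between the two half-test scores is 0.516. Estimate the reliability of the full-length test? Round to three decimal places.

r_full = 2r_hh / (1 + r_hh) = 2 × 0.516 / (1 + 0.516)
       = 1.0320 / 1.5160 = 0.6807

0.681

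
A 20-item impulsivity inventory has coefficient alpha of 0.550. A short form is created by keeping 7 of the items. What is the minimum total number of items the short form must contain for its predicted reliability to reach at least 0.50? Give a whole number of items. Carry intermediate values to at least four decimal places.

17

Short-form reliability: n = 7/20 = 0.3500; r_7 = n·r/(1+(n−1)r) ≈ 0.2996
Then solve for n' with r_old = 0.2996, r_target = 0.50: n' = 0.50(1 − 0.2996)/[0.2996(1 − 0.50)] = 2.3378
Total items = 2.3378 × 7 = 16.36, rounded up to 17.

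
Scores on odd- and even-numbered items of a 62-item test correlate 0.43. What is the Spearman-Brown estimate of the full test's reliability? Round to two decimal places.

0.60

r_full = 2(0.43) / (1 + 0.43)
r_full = 0.8600 / 1.4300 ≈ 0.6014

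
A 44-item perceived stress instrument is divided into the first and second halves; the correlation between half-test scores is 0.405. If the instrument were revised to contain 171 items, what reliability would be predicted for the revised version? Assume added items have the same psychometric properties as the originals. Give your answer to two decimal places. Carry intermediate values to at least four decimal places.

First correct the split-half correlation to full-test reliability: r_full = 2 × 0.405 / (1 + 0.405) ≈ 0.5765
Length factor from 44 to 171 items: n = 171/44 = 3.8864
r_new = n·r_full / (1 + (n − 1)·r_full) = 2.2405 / 2.6640 ≈ 0.8410

0.84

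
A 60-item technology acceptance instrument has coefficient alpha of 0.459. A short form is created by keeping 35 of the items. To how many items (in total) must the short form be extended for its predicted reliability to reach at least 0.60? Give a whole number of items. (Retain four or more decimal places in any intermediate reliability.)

107

First, r for the 35-item form: n = 35/60 = 0.5833, so r_35 = 0.5833·0.459/(1 + (0.5833 − 1)·0.459) = 0.3311
Length factor from the short form to reach 0.60: n' = 0.60(1 − 0.3311) / [0.3311(1 − 0.60)] ≈ 3.0304
Items = 3.0304 × 35 ≈ 106.06 → 107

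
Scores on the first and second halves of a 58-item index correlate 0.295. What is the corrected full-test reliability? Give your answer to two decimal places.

Each half is half the length of the full test, so the full test is n = 2 times a half.
r_full = 2(0.295) / (1 + 0.295)
r_full = 0.5900 / 1.2950 ≈ 0.4556

0.46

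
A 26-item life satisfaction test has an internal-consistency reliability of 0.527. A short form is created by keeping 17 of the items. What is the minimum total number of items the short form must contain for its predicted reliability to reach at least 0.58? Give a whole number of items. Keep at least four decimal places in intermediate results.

Short-form reliability: n = 17/26 = 0.6538; r_17 = n·r/(1+(n−1)r) ≈ 0.4214
Length factor from the short form to reach 0.58: n' = 0.58(1 − 0.4214) / [0.4214(1 − 0.58)] ≈ 1.8961
Items = 1.8961 × 17 ≈ 32.23 → 33

33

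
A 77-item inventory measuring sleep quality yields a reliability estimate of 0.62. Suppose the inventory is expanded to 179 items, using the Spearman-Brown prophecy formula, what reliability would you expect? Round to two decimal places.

The new length is 179/77 = 2.3247 times the old.
Apply the Spearman-Brown prophecy formula, r' = nr / [1 + (n − 1)r]:
r_new = 2.3247·0.62 / [1 + (2.3247 − 1)·0.62]
r_new = 1.4413 / 1.8213 ≈ 0.7914

0.79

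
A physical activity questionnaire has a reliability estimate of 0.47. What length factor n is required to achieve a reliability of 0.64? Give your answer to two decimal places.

Invert Spearman-Brown to solve for n:
n = r_target (1 − r_old) / [ r_old (1 − r_target) ]
n = 0.64(1 − 0.47) / [0.47(1 − 0.64)]
  = 0.3392 / 0.1692 = 2.0047

2.00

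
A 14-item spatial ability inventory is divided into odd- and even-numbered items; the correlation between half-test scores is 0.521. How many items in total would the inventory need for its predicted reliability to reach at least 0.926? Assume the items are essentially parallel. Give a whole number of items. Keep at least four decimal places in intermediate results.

r_full = 2(0.521)/(1 + 0.521) = 0.6851
Solve Spearman-Brown for n: n = 0.926(1 − 0.6851) / [0.6851(1 − 0.926)] = 5.7517
Required items = 5.7517 × 14 = 80.52, so 81 items.

81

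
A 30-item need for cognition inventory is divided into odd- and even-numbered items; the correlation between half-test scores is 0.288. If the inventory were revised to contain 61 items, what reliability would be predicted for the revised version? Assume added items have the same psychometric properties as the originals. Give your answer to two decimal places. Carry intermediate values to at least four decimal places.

Full-test reliability from the split-half r: r_full = 2(0.288)/(1 + 0.288) = 0.4472
Length factor from 30 to 61 items: n = 61/30 = 2.0333
r_new = n·r_full / (1 + (n − 1)·r_full) = 0.9093 / 1.4621 ≈ 0.6219

0.62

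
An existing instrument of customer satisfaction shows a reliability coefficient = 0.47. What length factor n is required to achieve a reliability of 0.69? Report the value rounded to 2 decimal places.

Rearranging the Spearman-Brown formula for n,
n = r_target (1 − r_old) / [ r_old (1 − r_target) ]
n = [0.69 × 0.53] / [0.47 × 0.31]
  = 0.3657 / 0.1457 = 2.5100

2.51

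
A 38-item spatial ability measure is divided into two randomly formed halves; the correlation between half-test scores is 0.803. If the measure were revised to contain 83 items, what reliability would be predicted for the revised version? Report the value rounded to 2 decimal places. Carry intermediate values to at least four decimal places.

0.95

First correct the split-half correlation to full-test reliability: r_full = 2 × 0.803 / (1 + 0.803) ≈ 0.8907
Length factor from 38 to 83 items: n = 83/38 = 2.1842
r_new = n·r_full / (1 + (n − 1)·r_full) = 1.9455 / 2.0548 ≈ 0.9468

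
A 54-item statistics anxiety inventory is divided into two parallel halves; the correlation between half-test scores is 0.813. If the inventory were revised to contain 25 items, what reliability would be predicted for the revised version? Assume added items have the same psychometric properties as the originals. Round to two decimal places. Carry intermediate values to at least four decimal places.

Spearman-Brown correction (n = 2): r_full = 2·0.813/(1 + 0.813) = 0.8969
Length factor from 54 to 25 items: n = 25/54 = 0.4630
r_new = n·r_full / (1 + (n − 1)·r_full) = 0.4153 / 0.5184 ≈ 0.8011

0.80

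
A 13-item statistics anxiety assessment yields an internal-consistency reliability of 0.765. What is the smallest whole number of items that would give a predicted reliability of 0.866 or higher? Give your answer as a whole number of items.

26

n = 0.866 × (1 − 0.765) / [ 0.765 × (1 − 0.866) ]
  = 0.203510 / 0.102510 = 1.9853
Items needed = n × 13 = 1.9853 × 13 ≈ 25.81 → round up to 26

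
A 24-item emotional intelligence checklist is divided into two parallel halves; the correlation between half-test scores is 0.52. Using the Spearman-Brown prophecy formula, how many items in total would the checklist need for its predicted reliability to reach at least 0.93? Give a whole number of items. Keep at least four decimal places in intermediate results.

148

r_full = 2(0.52)/(1 + 0.52) = 0.6842
Solve Spearman-Brown for n: n = 0.93(1 − 0.6842) / [0.6842(1 − 0.93)] = 6.1322
Items = 6.1322 × 24 ≈ 147.17 → 148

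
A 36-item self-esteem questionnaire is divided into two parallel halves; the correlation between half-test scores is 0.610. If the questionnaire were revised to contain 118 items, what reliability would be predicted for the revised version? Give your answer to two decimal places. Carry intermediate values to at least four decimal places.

0.91

Full-test reliability from the split-half r: r_full = 2(0.610)/(1 + 0.610) = 0.7578
Length factor from 36 to 118 items: n = 118/36 = 3.2778
r_new = n·r_full / (1 + (n − 1)·r_full) = 2.4839 / 2.7261 ≈ 0.9112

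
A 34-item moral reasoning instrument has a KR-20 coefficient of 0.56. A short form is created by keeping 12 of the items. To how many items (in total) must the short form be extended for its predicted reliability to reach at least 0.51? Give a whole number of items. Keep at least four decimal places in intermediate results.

28

Short-form reliability: n = 12/34 = 0.3529; r_12 = n·r/(1+(n−1)r) ≈ 0.3099
Then solve for n' with r_old = 0.3099, r_target = 0.51: n' = 0.51(1 − 0.3099)/[0.3099(1 − 0.51)] = 2.3177
Total items = 2.3177 × 12 = 27.81, rounded up to 28.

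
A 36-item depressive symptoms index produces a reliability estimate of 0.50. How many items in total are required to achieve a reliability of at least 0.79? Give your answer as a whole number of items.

Spearman-Brown solved for the length factor n:
n = r_target (1 − r_old) / [ r_old (1 − r_target) ]
n = [0.79 × 0.50] / [0.50 × 0.21]
n = 0.3950 / 0.1050 ≈ 3.7619
So the test needs 3.7619 × 36 ≈ 135.43 items; rounding up, 136.

136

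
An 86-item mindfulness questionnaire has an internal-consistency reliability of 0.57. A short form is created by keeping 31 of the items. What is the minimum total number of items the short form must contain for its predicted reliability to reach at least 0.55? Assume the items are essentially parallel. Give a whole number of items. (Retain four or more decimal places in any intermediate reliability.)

First, r for the 31-item form: n = 31/86 = 0.3605, so r_31 = 0.3605·0.57/(1 + (0.3605 − 1)·0.57) = 0.3234
Then solve for n' with r_old = 0.3234, r_target = 0.55: n' = 0.55(1 − 0.3234)/[0.3234(1 − 0.55)] = 2.5571
Items = 2.5571 × 31 ≈ 79.27 → 80

80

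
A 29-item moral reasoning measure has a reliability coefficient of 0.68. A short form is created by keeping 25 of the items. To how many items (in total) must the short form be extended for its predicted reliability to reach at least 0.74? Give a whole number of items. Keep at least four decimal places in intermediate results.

Short-form reliability: n = 25/29 = 0.8621; r_25 = n·r/(1+(n−1)r) ≈ 0.6469
Length factor from the short form to reach 0.74: n' = 0.74(1 − 0.6469) / [0.6469(1 − 0.74)] ≈ 1.5535
Total items = 1.5535 × 25 = 38.84, rounded up to 39.

39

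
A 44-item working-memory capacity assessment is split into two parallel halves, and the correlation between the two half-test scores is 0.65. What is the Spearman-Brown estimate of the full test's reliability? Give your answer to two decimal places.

r_full = 2(0.65) / (1 + 0.65)
       = 1.3000 / 1.6500 = 0.7879

0.79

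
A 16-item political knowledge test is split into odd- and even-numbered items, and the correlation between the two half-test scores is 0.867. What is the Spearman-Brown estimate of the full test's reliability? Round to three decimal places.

0.929

r_full = 2r_hh / (1 + r_hh) = 2 × 0.867 / (1 + 0.867)
       = 1.7340 / 1.8670 = 0.9288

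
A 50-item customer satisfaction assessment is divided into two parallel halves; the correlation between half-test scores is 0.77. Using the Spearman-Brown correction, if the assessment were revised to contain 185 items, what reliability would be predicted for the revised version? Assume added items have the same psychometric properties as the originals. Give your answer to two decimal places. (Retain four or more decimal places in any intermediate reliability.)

First correct the split-half correlation to full-test reliability: r_full = 2 × 0.77 / (1 + 0.77) ≈ 0.8701
Length factor from 50 to 185 items: n = 185/50 = 3.7000
r_new = n·r_full / (1 + (n − 1)·r_full) = 3.2194 / 3.3493 ≈ 0.9612

0.96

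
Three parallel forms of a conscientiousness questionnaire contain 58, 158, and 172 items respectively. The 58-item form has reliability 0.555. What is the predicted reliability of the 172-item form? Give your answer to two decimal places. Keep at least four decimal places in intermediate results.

0.79

Only the ratio of lengths matters: n = 172/58 = 2.9655
r_{172} = n·r / (1 + (n − 1)·r) = 1.6459 / 2.0909 ≈ 0.7872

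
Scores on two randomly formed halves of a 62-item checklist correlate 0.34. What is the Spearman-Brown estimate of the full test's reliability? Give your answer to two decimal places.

Each half is half the length of the full test, so the full test is n = 2 times a half.
r_full = 2(0.34) / (1 + 0.34)
r_full = 0.6800 / 1.3400 ≈ 0.5075

0.51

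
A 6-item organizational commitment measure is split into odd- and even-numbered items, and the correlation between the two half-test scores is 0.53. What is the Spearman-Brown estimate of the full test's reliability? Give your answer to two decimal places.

Each half is half the length of the full test, so the full test is n = 2 times a half.
r_full = 2(0.53) / (1 + 0.53)
r_full = 1.0600 / 1.5300 ≈ 0.6928

0.69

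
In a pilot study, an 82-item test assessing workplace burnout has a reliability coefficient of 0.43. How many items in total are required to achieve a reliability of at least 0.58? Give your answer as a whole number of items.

151

Spearman-Brown solved for the length factor n:
n = r_target (1 − r_old) / [ r_old (1 − r_target) ]
n = 0.58 × (1 − 0.43) / [ 0.43 × (1 − 0.58) ]
  = 0.3306 / 0.1806 = 1.8306
So the test needs 1.8306 × 82 ≈ 150.11 items; rounding up, 151.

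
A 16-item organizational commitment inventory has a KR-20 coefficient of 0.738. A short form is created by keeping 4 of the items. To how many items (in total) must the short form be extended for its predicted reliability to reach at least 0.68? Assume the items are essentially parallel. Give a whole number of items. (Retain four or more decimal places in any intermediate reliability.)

13

Short-form reliability: n = 4/16 = 0.2500; r_4 = n·r/(1+(n−1)r) ≈ 0.4132
Length factor from the short form to reach 0.68: n' = 0.68(1 − 0.4132) / [0.4132(1 − 0.68)] ≈ 3.0178
Total items = 3.0178 × 4 = 12.07, rounded up to 13.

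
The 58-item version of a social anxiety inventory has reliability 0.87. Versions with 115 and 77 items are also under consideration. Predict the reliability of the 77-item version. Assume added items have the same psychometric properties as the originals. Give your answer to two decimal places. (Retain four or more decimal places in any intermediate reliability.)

Only the ratio of lengths matters: n = 77/58 = 1.3276
r_{77} = n·r / (1 + (n − 1)·r) = 1.1550 / 1.2850 ≈ 0.8988

0.90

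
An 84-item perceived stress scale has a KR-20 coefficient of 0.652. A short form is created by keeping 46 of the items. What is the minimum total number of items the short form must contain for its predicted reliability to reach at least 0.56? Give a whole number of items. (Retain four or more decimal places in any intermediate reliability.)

58

First, r for the 46-item form: n = 46/84 = 0.5476, so r_46 = 0.5476·0.652/(1 + (0.5476 − 1)·0.652) = 0.5064
Then solve for n' with r_old = 0.5064, r_target = 0.56: n' = 0.56(1 − 0.5064)/[0.5064(1 − 0.56)] = 1.2406
Items = 1.2406 × 46 ≈ 57.07 → 58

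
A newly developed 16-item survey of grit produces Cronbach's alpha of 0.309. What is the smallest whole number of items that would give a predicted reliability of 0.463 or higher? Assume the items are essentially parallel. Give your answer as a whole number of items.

31

Rearranging the Spearman-Brown formula for n,
n = r_target (1 − r_old) / [ r_old (1 − r_target) ]
n = [0.463 × 0.691] / [0.309 × 0.537]
  = 0.319933 / 0.165933 = 1.9281
Items needed = n × 16 = 1.9281 × 16 ≈ 30.85 → round up to 31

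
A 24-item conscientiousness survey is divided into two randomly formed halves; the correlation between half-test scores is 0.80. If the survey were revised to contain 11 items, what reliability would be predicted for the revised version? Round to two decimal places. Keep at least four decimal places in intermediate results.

0.79

First correct the split-half correlation to full-test reliability: r_full = 2 × 0.80 / (1 + 0.80) ≈ 0.8889
Then adjust to 11 items: n = 11/24 = 0.4583
r_new = n·r_full / (1 + (n − 1)·r_full) = 0.4074 / 0.5185 ≈ 0.7857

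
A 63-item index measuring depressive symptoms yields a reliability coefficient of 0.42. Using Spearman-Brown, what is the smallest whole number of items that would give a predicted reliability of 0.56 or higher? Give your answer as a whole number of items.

n = [0.56 × 0.58] / [0.42 × 0.44]
n = 0.3248 / 0.1848 ≈ 1.7576
So the test needs 1.7576 × 63 ≈ 110.73 items; rounding up, 111.

111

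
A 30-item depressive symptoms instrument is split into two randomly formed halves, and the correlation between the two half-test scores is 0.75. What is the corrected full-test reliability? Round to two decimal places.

r_full = 2r_hh / (1 + r_hh) = 2 × 0.75 / (1 + 0.75)
r_full = 1.5000 / 1.7500 ≈ 0.8571

0.86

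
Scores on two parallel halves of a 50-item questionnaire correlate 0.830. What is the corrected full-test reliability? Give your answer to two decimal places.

0.91

Each half is half the length of the full test, so the full test is n = 2 times a half.
r_full = 2(0.830) / (1 + 0.830)
       = 1.6600 / 1.8300 = 0.9071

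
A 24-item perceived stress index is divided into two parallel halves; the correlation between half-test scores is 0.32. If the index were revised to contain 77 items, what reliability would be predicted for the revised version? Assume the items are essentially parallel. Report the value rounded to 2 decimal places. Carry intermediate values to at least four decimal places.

First correct the split-half correlation to full-test reliability: r_full = 2 × 0.32 / (1 + 0.32) ≈ 0.4848
Then adjust to 77 items: n = 77/24 = 3.2083
r_new = n·r_full / (1 + (n − 1)·r_full) = 1.5554 / 2.0706 ≈ 0.7512

0.75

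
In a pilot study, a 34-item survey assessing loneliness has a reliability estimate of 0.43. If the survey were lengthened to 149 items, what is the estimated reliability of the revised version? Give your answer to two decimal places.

The new length is 149/34 = 4.3824 times the old.
Spearman-Brown: r_new = n·r / (1 + (n − 1)·r)
r_new = 4.3824·0.43 / [1 + (4.3824 − 1)·0.43]
     = 1.8844 / 2.4544 = 0.7678

0.77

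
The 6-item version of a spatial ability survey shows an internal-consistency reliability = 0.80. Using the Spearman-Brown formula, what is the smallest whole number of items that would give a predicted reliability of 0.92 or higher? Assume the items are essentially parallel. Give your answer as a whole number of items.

Invert Spearman-Brown to solve for n:
n = r*(1 − r) / [ r (1 − r*) ]
n = 0.92(1 − 0.80) / [0.80(1 − 0.92)]
  = 0.1840 / 0.0640 = 2.8750
So the test needs 2.8750 × 6 ≈ 17.25 items; rounding up, 18.

18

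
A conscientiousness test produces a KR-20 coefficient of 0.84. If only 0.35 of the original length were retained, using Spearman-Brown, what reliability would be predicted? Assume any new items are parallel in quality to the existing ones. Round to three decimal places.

0.648

By Spearman-Brown, r_new = n r / (1 + (n − 1) r).
r_new = (0.35 × 0.84) / (1 + (0.35 − 1) × 0.84)
     = 0.2940 / 0.4540 = 0.6476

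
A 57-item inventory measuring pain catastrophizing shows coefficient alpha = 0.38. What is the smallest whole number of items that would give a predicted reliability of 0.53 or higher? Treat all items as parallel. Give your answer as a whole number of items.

Rearranging the Spearman-Brown formula for n,
n = r*(1 − r) / [ r (1 − r*) ]
n = [0.53 × 0.62] / [0.38 × 0.47]
  = 0.3286 / 0.1786 = 1.8399
So the test needs 1.8399 × 57 ≈ 104.87 items; rounding up, 105.

105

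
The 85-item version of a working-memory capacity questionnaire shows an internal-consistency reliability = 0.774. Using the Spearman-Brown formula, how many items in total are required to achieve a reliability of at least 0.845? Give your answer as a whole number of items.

Spearman-Brown solved for the length factor n:
n = r*(1 − r) / [ r (1 − r*) ]
n = 0.845 × (1 − 0.774) / [ 0.774 × (1 − 0.845) ]
  = 0.190970 / 0.119970 = 1.5918
1.5918 × 85 = 135.30 → 136 items

136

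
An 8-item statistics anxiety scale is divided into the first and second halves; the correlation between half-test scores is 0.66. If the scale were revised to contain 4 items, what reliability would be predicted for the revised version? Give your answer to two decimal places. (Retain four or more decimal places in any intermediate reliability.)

Full-test reliability from the split-half r: r_full = 2(0.66)/(1 + 0.66) = 0.7952
Length factor from 8 to 4 items: n = 4/8 = 0.5000
r_new = n·r_full / (1 + (n − 1)·r_full) = 0.3976 / 0.6024 ≈ 0.6600

0.66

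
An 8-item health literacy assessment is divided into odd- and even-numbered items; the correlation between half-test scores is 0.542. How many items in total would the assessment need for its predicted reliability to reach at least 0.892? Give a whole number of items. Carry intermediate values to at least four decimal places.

28

r_full = 2(0.542)/(1 + 0.542) = 0.7030
Solve Spearman-Brown for n: n = 0.892(1 − 0.7030) / [0.7030(1 − 0.892)] = 3.4893
Items = 3.4893 × 8 ≈ 27.91 → 28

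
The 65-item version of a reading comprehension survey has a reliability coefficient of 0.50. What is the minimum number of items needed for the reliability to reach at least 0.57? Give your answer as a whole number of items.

Spearman-Brown solved for the length factor n:
n = r*(1 − r) / [ r (1 − r*) ]
n = 0.57 × (1 − 0.50) / [ 0.50 × (1 − 0.57) ]
n = 0.2850 / 0.2150 ≈ 1.3256
So the test needs 1.3256 × 65 ≈ 86.16 items; rounding up, 87.

87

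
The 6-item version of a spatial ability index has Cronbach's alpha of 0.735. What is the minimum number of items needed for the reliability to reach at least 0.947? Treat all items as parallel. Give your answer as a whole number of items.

Spearman-Brown solved for the length factor n:
n = r_target (1 − r_old) / [ r_old (1 − r_target) ]
n = 0.947(1 − 0.735) / [0.735(1 − 0.947)]
n = 0.250955 / 0.038955 ≈ 6.4422
So the test needs 6.4422 × 6 ≈ 38.65 items; rounding up, 39.

39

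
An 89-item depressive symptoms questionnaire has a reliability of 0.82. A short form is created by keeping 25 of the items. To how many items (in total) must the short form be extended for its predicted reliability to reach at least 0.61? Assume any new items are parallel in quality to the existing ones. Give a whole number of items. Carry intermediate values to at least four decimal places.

First, r for the 25-item form: n = 25/89 = 0.2809, so r_25 = 0.2809·0.82/(1 + (0.2809 − 1)·0.82) = 0.5613
Then solve for n' with r_old = 0.5613, r_target = 0.61: n' = 0.61(1 − 0.5613)/[0.5613(1 − 0.61)] = 1.2225
Total items = 1.2225 × 25 = 30.56, rounded up to 31.

31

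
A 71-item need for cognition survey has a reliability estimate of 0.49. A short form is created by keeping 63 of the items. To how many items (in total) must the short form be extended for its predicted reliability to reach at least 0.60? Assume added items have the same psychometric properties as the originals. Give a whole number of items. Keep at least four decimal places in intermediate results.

First, r for the 63-item form: n = 63/71 = 0.8873, so r_63 = 0.8873·0.49/(1 + (0.8873 − 1)·0.49) = 0.4602
Then solve for n' with r_old = 0.4602, r_target = 0.60: n' = 0.60(1 − 0.4602)/[0.4602(1 − 0.60)] = 1.7595
Items = 1.7595 × 63 ≈ 110.85 → 111

111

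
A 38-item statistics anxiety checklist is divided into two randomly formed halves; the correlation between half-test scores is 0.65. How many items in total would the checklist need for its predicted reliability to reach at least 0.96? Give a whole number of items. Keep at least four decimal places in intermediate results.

246

Corrected full-test reliability: r_full = 2 × 0.65 / (1 + 0.65) ≈ 0.7879
Solve Spearman-Brown for n: n = 0.96(1 − 0.7879) / [0.7879(1 − 0.96)] = 6.4607
Required items = 6.4607 × 38 = 245.51, so 246 items.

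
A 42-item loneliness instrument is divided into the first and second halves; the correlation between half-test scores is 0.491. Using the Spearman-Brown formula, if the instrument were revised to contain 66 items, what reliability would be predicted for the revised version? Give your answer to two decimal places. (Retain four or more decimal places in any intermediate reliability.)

First correct the split-half correlation to full-test reliability: r_full = 2 × 0.491 / (1 + 0.491) ≈ 0.6586
Then adjust to 66 items: n = 66/42 = 1.5714
r_new = n·r_full / (1 + (n − 1)·r_full) = 1.0349 / 1.3763 ≈ 0.7519

0.75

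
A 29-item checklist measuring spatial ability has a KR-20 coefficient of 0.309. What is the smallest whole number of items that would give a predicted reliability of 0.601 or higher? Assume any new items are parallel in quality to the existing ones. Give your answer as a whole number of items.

98

Spearman-Brown solved for the length factor n:
n = r*(1 − r) / [ r (1 − r*) ]
n = [0.601 × 0.691] / [0.309 × 0.399]
  = 0.415291 / 0.123291 = 3.3684
So the test needs 3.3684 × 29 ≈ 97.68 items; rounding up, 98.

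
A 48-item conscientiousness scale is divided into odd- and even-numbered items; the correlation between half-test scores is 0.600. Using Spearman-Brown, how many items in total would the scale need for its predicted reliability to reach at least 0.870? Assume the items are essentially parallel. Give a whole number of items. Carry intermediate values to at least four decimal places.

r_full = 2(0.600)/(1 + 0.600) = 0.7500
n = r_tgt(1 − r_full) / [r_full(1 − r_tgt)] = 0.870 × 0.2500 / (0.7500 × 0.130) ≈ 2.2308
Items = 2.2308 × 48 ≈ 107.08 → 108

108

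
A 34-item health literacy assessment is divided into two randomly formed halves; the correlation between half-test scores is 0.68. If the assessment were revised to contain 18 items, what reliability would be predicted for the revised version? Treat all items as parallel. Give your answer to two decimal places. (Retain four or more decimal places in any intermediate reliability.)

Spearman-Brown correction (n = 2): r_full = 2·0.68/(1 + 0.68) = 0.8095
Then adjust to 18 items: n = 18/34 = 0.5294
r_new = n·r_full / (1 + (n − 1)·r_full) = 0.4285 / 0.6190 ≈ 0.6922

0.69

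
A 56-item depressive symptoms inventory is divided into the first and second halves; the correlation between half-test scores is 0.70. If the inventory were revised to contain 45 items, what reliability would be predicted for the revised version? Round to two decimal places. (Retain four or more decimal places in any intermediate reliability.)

0.79

First correct the split-half correlation to full-test reliability: r_full = 2 × 0.70 / (1 + 0.70) ≈ 0.8235
Length factor from 56 to 45 items: n = 45/56 = 0.8036
r_new = n·r_full / (1 + (n − 1)·r_full) = 0.6618 / 0.8383 ≈ 0.7895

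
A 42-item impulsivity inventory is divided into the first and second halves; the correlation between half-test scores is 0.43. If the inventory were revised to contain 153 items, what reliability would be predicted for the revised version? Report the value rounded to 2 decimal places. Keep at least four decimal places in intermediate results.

0.85

First correct the split-half correlation to full-test reliability: r_full = 2 × 0.43 / (1 + 0.43) ≈ 0.6014
Length factor from 42 to 153 items: n = 153/42 = 3.6429
r_new = n·r_full / (1 + (n − 1)·r_full) = 2.1908 / 2.5894 ≈ 0.8461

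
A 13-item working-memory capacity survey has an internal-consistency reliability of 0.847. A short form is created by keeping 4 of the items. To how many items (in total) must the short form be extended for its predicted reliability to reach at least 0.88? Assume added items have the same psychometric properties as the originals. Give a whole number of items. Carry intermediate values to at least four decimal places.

18

Short-form reliability: n = 4/13 = 0.3077; r_4 = n·r/(1+(n−1)r) ≈ 0.6301
Length factor from the short form to reach 0.88: n' = 0.88(1 − 0.6301) / [0.6301(1 − 0.88)] ≈ 4.3050
Items = 4.3050 × 4 ≈ 17.22 → 18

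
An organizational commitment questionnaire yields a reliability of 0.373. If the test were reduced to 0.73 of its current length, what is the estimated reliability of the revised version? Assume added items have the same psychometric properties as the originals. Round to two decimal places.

r_new = (0.73 × 0.373) / (1 + (0.73 − 1) × 0.373)
r_new = 0.2723 / 0.8993 ≈ 0.3028

0.30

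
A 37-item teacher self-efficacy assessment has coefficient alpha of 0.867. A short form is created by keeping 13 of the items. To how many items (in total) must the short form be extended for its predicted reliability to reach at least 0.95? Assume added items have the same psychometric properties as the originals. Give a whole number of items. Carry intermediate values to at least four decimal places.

First, r for the 13-item form: n = 13/37 = 0.3514, so r_13 = 0.3514·0.867/(1 + (0.3514 − 1)·0.867) = 0.6961
Then solve for n' with r_old = 0.6961, r_target = 0.95: n' = 0.95(1 − 0.6961)/[0.6961(1 − 0.95)] = 8.2949
Items = 8.2949 × 13 ≈ 107.83 → 108

108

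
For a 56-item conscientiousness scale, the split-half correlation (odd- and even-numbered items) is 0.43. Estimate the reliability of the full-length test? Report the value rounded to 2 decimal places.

r_full = 2r_hh / (1 + r_hh) = 2 × 0.43 / (1 + 0.43)
       = 0.8600 / 1.4300 = 0.6014

0.60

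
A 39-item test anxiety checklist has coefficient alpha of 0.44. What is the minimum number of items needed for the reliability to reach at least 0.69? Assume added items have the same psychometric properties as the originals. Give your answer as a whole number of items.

n = [0.69 × 0.56] / [0.44 × 0.31]
n = 0.3864 / 0.1364 ≈ 2.8328
Items needed = n × 39 = 2.8328 × 39 ≈ 110.48 → round up to 111

111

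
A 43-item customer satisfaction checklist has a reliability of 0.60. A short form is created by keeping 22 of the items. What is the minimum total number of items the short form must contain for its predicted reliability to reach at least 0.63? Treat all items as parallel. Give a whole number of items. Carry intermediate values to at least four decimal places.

49

Short-form reliability: n = 22/43 = 0.5116; r_22 = n·r/(1+(n−1)r) ≈ 0.4342
Then solve for n' with r_old = 0.4342, r_target = 0.63: n' = 0.63(1 − 0.4342)/[0.4342(1 − 0.63)] = 2.2188
Total items = 2.2188 × 22 = 48.81, rounded up to 49.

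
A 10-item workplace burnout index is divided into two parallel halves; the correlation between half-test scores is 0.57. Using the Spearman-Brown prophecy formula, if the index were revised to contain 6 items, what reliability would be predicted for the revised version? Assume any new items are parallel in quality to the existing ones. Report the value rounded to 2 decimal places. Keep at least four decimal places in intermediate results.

0.61

First correct the split-half correlation to full-test reliability: r_full = 2 × 0.57 / (1 + 0.57) ≈ 0.7261
Then adjust to 6 items: n = 6/10 = 0.6000
r_new = n·r_full / (1 + (n − 1)·r_full) = 0.4357 / 0.7096 ≈ 0.6140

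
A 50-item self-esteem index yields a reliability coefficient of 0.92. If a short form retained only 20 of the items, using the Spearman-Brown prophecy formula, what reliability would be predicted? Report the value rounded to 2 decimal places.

Length ratio n = 20/50 = 0.4
Spearman-Brown: r_new = n·r / (1 + (n − 1)·r)
r_new = (0.4 × 0.92) / (1 + (0.4 − 1) × 0.92)
     = 0.3680 / 0.4480 = 0.8214

0.82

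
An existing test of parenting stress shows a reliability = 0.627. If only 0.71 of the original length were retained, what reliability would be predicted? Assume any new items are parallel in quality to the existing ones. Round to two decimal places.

Spearman-Brown: r_new = n·r / (1 + (n − 1)·r)
r_new = 0.71·0.627 / [1 + (0.71 − 1)·0.627]
     = 0.4452 / 0.8182 = 0.5441

0.54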